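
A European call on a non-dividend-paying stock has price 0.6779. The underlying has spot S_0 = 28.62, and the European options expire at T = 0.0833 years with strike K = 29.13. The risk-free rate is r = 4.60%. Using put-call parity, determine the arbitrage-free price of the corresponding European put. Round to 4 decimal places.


Answer: Put price = 1.0765

Derivation:
Put-call parity: C - P = S_0 * exp(-qT) - K * exp(-rT).
S_0 * exp(-qT) = 28.6200 * 1.00000000 = 28.62000000
K * exp(-rT) = 29.1300 * 0.99617553 = 29.01859325
P = C - S*exp(-qT) + K*exp(-rT)
P = 0.6779 - 28.62000000 + 29.01859325 = 1.0765


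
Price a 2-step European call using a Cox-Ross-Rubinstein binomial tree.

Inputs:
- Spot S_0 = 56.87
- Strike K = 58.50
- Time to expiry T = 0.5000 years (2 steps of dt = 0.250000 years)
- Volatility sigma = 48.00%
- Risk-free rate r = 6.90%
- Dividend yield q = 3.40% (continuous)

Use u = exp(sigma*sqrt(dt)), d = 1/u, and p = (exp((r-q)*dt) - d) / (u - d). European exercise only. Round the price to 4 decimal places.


Answer: Price = V(0,0) = 6.7822

Derivation:
dt = T/N = 0.250000
u = exp(sigma*sqrt(dt)) = 1.271249; d = 1/u = 0.786628
p = (exp((r-q)*dt) - d) / (u - d) = 0.458421
Discount per step: exp(-r*dt) = 0.982898
Stock lattice S(k, i) with i counting down-moves:
  k=0: S(0,0) = 56.8700
  k=1: S(1,0) = 72.2959; S(1,1) = 44.7355
  k=2: S(2,0) = 91.9062; S(2,1) = 56.8700; S(2,2) = 35.1902
Terminal payoffs V(N, i) = max(S_T - K, 0):
  V(2,0) = 33.406151; V(2,1) = 0.000000; V(2,2) = 0.000000
Backward induction: V(k, i) = exp(-r*dt) * [p * V(k+1, i) + (1-p) * V(k+1, i+1)].
  V(1,0) = exp(-r*dt) * [p*33.406151 + (1-p)*0.000000] = 15.052176
  V(1,1) = exp(-r*dt) * [p*0.000000 + (1-p)*0.000000] = 0.000000
  V(0,0) = exp(-r*dt) * [p*15.052176 + (1-p)*0.000000] = 6.782224


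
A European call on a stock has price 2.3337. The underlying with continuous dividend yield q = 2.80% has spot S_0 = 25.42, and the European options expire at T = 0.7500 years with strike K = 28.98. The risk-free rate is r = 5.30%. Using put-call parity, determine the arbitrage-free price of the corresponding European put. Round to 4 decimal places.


Put-call parity: C - P = S_0 * exp(-qT) - K * exp(-rT).
S_0 * exp(-qT) = 25.4200 * 0.97921896 = 24.89174608
K * exp(-rT) = 28.9800 * 0.96102967 = 27.85063974
P = C - S*exp(-qT) + K*exp(-rT)
P = 2.3337 - 24.89174608 + 27.85063974 = 5.2926

Answer: Put price = 5.2926


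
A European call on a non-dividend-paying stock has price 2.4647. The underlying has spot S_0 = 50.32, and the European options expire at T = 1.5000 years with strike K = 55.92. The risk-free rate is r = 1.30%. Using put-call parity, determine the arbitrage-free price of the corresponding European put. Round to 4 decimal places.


Put-call parity: C - P = S_0 * exp(-qT) - K * exp(-rT).
S_0 * exp(-qT) = 50.3200 * 1.00000000 = 50.32000000
K * exp(-rT) = 55.9200 * 0.98068890 = 54.84012302
P = C - S*exp(-qT) + K*exp(-rT)
P = 2.4647 - 50.32000000 + 54.84012302 = 6.9848

Answer: Put price = 6.9848


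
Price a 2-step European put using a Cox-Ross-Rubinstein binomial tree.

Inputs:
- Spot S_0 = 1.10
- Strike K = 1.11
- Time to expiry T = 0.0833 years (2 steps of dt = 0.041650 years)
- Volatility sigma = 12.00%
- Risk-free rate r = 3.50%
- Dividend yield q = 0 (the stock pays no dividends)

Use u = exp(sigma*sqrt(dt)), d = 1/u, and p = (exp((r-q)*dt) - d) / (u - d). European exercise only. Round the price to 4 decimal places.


Answer: Price = V(0,0) = 0.0191

Derivation:
dt = T/N = 0.041650
u = exp(sigma*sqrt(dt)) = 1.024792; d = 1/u = 0.975807
p = (exp((r-q)*dt) - d) / (u - d) = 0.523659
Discount per step: exp(-r*dt) = 0.998543
Stock lattice S(k, i) with i counting down-moves:
  k=0: S(0,0) = 1.1000
  k=1: S(1,0) = 1.1273; S(1,1) = 1.0734
  k=2: S(2,0) = 1.1552; S(2,1) = 1.1000; S(2,2) = 1.0474
Terminal payoffs V(N, i) = max(K - S_T, 0):
  V(2,0) = 0.000000; V(2,1) = 0.010000; V(2,2) = 0.062580
Backward induction: V(k, i) = exp(-r*dt) * [p * V(k+1, i) + (1-p) * V(k+1, i+1)].
  V(1,0) = exp(-r*dt) * [p*0.000000 + (1-p)*0.010000] = 0.004756
  V(1,1) = exp(-r*dt) * [p*0.010000 + (1-p)*0.062580] = 0.034995
  V(0,0) = exp(-r*dt) * [p*0.004756 + (1-p)*0.034995] = 0.019132


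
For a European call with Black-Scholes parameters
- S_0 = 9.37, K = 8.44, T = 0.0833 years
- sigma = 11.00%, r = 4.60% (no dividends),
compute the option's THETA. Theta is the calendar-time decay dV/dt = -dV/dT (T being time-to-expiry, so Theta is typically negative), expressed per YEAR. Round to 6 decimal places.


Answer: Theta = -0.388616

Derivation:
d1 = 3.4290931676; d2 = 3.3973452543
phi(d1) = 0.0011156942; exp(-qT) = 1.0000000000; exp(-rT) = 0.9961755320
Theta = -S*exp(-qT)*phi(d1)*sigma/(2*sqrt(T)) - r*K*exp(-rT)*N(d2) + q*S*exp(-qT)*N(d1)
N(d1) = 0.9996971992; N(d2) = 0.9996597847; sqrt(T) = 0.2886173938
Term 1 = -9.3700 * 1.0000000000 * 0.0011156942 * 0.1100 / (2 * 0.2886173938) = -0.0019921634
Term 2 = -0.0460 * 8.4400 * 0.9961755320 * 0.9996597847 = -0.3866236085
Term 3 = 0 (no dividend yield, q = 0)
Theta = -0.0019921634 + (-0.3866236085) + (0.0000000000) = -0.388616


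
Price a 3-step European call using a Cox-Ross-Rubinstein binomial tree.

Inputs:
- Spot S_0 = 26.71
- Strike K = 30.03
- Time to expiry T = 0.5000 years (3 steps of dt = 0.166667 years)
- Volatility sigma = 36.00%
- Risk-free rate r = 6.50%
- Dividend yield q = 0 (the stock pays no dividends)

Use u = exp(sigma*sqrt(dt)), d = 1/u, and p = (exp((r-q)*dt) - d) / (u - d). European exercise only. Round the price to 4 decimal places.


Answer: Price = V(0,0) = 1.7213

Derivation:
dt = T/N = 0.166667
u = exp(sigma*sqrt(dt)) = 1.158319; d = 1/u = 0.863320
p = (exp((r-q)*dt) - d) / (u - d) = 0.500247
Discount per step: exp(-r*dt) = 0.989225
Stock lattice S(k, i) with i counting down-moves:
  k=0: S(0,0) = 26.7100
  k=1: S(1,0) = 30.9387; S(1,1) = 23.0593
  k=2: S(2,0) = 35.8369; S(2,1) = 26.7100; S(2,2) = 19.9076
  k=3: S(3,0) = 41.5105; S(3,1) = 30.9387; S(3,2) = 23.0593; S(3,3) = 17.1866
Terminal payoffs V(N, i) = max(S_T - K, 0):
  V(3,0) = 11.480491; V(3,1) = 0.908687; V(3,2) = 0.000000; V(3,3) = 0.000000
Backward induction: V(k, i) = exp(-r*dt) * [p * V(k+1, i) + (1-p) * V(k+1, i+1)].
  V(2,0) = exp(-r*dt) * [p*11.480491 + (1-p)*0.908687] = 6.130423
  V(2,1) = exp(-r*dt) * [p*0.908687 + (1-p)*0.000000] = 0.449670
  V(2,2) = exp(-r*dt) * [p*0.000000 + (1-p)*0.000000] = 0.000000
  V(1,0) = exp(-r*dt) * [p*6.130423 + (1-p)*0.449670] = 3.255983
  V(1,1) = exp(-r*dt) * [p*0.449670 + (1-p)*0.000000] = 0.222522
  V(0,0) = exp(-r*dt) * [p*3.255983 + (1-p)*0.222522] = 1.721252


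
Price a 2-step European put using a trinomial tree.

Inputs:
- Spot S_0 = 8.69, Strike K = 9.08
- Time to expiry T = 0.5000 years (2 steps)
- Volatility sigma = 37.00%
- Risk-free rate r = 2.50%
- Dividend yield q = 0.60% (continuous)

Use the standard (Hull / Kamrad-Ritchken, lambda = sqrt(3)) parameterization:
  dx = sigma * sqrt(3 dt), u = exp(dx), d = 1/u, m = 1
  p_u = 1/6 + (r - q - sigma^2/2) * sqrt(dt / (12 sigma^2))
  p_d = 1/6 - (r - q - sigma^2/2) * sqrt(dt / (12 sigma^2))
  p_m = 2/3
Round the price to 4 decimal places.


Answer: Price = V(0,0) = 1.0249

Derivation:
dt = T/N = 0.250000; dx = sigma*sqrt(3*dt) = 0.320429
u = exp(dx) = 1.377719; d = 1/u = 0.725837
p_u = 0.147376, p_m = 0.666667, p_d = 0.185957
Discount per step: exp(-r*dt) = 0.993769
Stock lattice S(k, j) with j the centered position index:
  k=0: S(0,+0) = 8.6900
  k=1: S(1,-1) = 6.3075; S(1,+0) = 8.6900; S(1,+1) = 11.9724
  k=2: S(2,-2) = 4.5782; S(2,-1) = 6.3075; S(2,+0) = 8.6900; S(2,+1) = 11.9724; S(2,+2) = 16.4946
Terminal payoffs V(N, j) = max(K - S_T, 0):
  V(2,-2) = 4.501762; V(2,-1) = 2.772474; V(2,+0) = 0.390000; V(2,+1) = 0.000000; V(2,+2) = 0.000000
Backward induction: V(k, j) = exp(-r*dt) * [p_u * V(k+1, j+1) + p_m * V(k+1, j) + p_d * V(k+1, j-1)]
  V(1,-1) = exp(-r*dt) * [p_u*0.390000 + p_m*2.772474 + p_d*4.501762] = 2.725838
  V(1,+0) = exp(-r*dt) * [p_u*0.000000 + p_m*0.390000 + p_d*2.772474] = 0.770729
  V(1,+1) = exp(-r*dt) * [p_u*0.000000 + p_m*0.000000 + p_d*0.390000] = 0.072071
  V(0,+0) = exp(-r*dt) * [p_u*0.072071 + p_m*0.770729 + p_d*2.725838] = 1.024905


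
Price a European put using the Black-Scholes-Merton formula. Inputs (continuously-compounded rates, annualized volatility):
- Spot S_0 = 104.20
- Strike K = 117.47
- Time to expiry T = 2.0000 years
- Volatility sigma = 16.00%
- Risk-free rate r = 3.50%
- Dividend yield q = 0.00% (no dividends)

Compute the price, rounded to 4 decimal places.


Answer: Price = 12.5221

Derivation:
d1 = (ln(S/K) + (r - q + 0.5*sigma^2) * T) / (sigma * sqrt(T)) = -0.10726303
d2 = d1 - sigma * sqrt(T) = -0.33353720
exp(-rT) = 0.93239382; exp(-qT) = 1.00000000
P = K * exp(-rT) * N(-d2) - S_0 * exp(-qT) * N(-d1)
N(-d1) = 0.54270984; N(-d2) = 0.63063559
P = 117.4700 * 0.93239382 * 0.63063559 - 104.2000 * 1.00000000 * 0.54270984 = 12.5221


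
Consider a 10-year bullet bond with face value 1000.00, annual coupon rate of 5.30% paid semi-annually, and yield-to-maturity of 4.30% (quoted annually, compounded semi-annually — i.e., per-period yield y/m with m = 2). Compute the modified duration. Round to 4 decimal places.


Answer: Modified duration = 7.8152

Derivation:
Coupon per period c = face * coupon_rate / m = 26.500000
Periods per year m = 2; per-period yield y/m = 0.021500
Number of cashflows N = 20
Cashflows (t years, CF_t, discount factor 1/(1+y/m)^(m*t), PV):
  t = 0.5000: CF_t = 26.500000, DF = 0.978953, PV = 25.942242
  t = 1.0000: CF_t = 26.500000, DF = 0.958348, PV = 25.396223
  t = 1.5000: CF_t = 26.500000, DF = 0.938177, PV = 24.861697
  t = 2.0000: CF_t = 26.500000, DF = 0.918431, PV = 24.338420
  t = 2.5000: CF_t = 26.500000, DF = 0.899100, PV = 23.826158
  t = 3.0000: CF_t = 26.500000, DF = 0.880177, PV = 23.324678
  t = 3.5000: CF_t = 26.500000, DF = 0.861651, PV = 22.833752
  t = 4.0000: CF_t = 26.500000, DF = 0.843515, PV = 22.353159
  t = 4.5000: CF_t = 26.500000, DF = 0.825762, PV = 21.882681
  t = 5.0000: CF_t = 26.500000, DF = 0.808381, PV = 21.422106
  t = 5.5000: CF_t = 26.500000, DF = 0.791367, PV = 20.971225
  t = 6.0000: CF_t = 26.500000, DF = 0.774711, PV = 20.529833
  t = 6.5000: CF_t = 26.500000, DF = 0.758405, PV = 20.097732
  t = 7.0000: CF_t = 26.500000, DF = 0.742442, PV = 19.674725
  t = 7.5000: CF_t = 26.500000, DF = 0.726816, PV = 19.260622
  t = 8.0000: CF_t = 26.500000, DF = 0.711518, PV = 18.855235
  t = 8.5000: CF_t = 26.500000, DF = 0.696543, PV = 18.458379
  t = 9.0000: CF_t = 26.500000, DF = 0.681882, PV = 18.069877
  t = 9.5000: CF_t = 26.500000, DF = 0.667530, PV = 17.689552
  t = 10.0000: CF_t = 1026.500000, DF = 0.653480, PV = 670.797653
Price P = sum_t PV_t = 1080.585948
First compute Macaulay numerator sum_t t * PV_t:
  t * PV_t at t = 0.5000: 12.971121
  t * PV_t at t = 1.0000: 25.396223
  t * PV_t at t = 1.5000: 37.292545
  t * PV_t at t = 2.0000: 48.676841
  t * PV_t at t = 2.5000: 59.565395
  t * PV_t at t = 3.0000: 69.974033
  t * PV_t at t = 3.5000: 79.918132
  t * PV_t at t = 4.0000: 89.412636
  t * PV_t at t = 4.5000: 98.472066
  t * PV_t at t = 5.0000: 107.110530
  t * PV_t at t = 5.5000: 115.341736
  t * PV_t at t = 6.0000: 123.179000
  t * PV_t at t = 6.5000: 130.635258
  t * PV_t at t = 7.0000: 137.723078
  t * PV_t at t = 7.5000: 144.454665
  t * PV_t at t = 8.0000: 150.841876
  t * PV_t at t = 8.5000: 156.896225
  t * PV_t at t = 9.0000: 162.628893
  t * PV_t at t = 9.5000: 168.050741
  t * PV_t at t = 10.0000: 6707.976529
Macaulay duration D = 8626.517521 / 1080.585948 = 7.983185
Modified duration = D / (1 + y/m) = 7.983185 / (1 + 0.021500) = 7.815159


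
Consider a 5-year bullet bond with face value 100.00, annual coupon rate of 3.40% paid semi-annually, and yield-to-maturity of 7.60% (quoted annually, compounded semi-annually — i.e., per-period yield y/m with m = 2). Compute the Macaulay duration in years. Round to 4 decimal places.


Coupon per period c = face * coupon_rate / m = 1.700000
Periods per year m = 2; per-period yield y/m = 0.038000
Number of cashflows N = 10
Cashflows (t years, CF_t, discount factor 1/(1+y/m)^(m*t), PV):
  t = 0.5000: CF_t = 1.700000, DF = 0.963391, PV = 1.637765
  t = 1.0000: CF_t = 1.700000, DF = 0.928122, PV = 1.577808
  t = 1.5000: CF_t = 1.700000, DF = 0.894145, PV = 1.520046
  t = 2.0000: CF_t = 1.700000, DF = 0.861411, PV = 1.464399
  t = 2.5000: CF_t = 1.700000, DF = 0.829876, PV = 1.410789
  t = 3.0000: CF_t = 1.700000, DF = 0.799495, PV = 1.359142
  t = 3.5000: CF_t = 1.700000, DF = 0.770227, PV = 1.309385
  t = 4.0000: CF_t = 1.700000, DF = 0.742030, PV = 1.261450
  t = 4.5000: CF_t = 1.700000, DF = 0.714865, PV = 1.215270
  t = 5.0000: CF_t = 101.700000, DF = 0.688694, PV = 70.040206
Price P = sum_t PV_t = 82.796262
Macaulay numerator sum_t t * PV_t:
  t * PV_t at t = 0.5000: 0.818882
  t * PV_t at t = 1.0000: 1.577808
  t * PV_t at t = 1.5000: 2.280070
  t * PV_t at t = 2.0000: 2.928799
  t * PV_t at t = 2.5000: 3.526973
  t * PV_t at t = 3.0000: 4.077426
  t * PV_t at t = 3.5000: 4.582848
  t * PV_t at t = 4.0000: 5.045801
  t * PV_t at t = 4.5000: 5.468715
  t * PV_t at t = 5.0000: 350.201032
Macaulay duration D = (sum_t t * PV_t) / P = 380.508354 / 82.796262 = 4.595719

Answer: Macaulay duration = 4.5957 years


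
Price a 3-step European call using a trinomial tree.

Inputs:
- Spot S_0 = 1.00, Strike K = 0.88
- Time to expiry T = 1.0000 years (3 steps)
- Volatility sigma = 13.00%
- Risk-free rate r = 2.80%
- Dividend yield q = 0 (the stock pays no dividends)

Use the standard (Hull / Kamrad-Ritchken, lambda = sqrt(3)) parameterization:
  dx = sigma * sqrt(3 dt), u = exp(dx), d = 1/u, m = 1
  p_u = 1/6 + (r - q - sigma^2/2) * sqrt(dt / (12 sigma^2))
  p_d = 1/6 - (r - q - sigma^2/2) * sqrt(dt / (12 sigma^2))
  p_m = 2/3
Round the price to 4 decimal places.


Answer: Price = V(0,0) = 0.1494

Derivation:
dt = T/N = 0.333333; dx = sigma*sqrt(3*dt) = 0.130000
u = exp(dx) = 1.138828; d = 1/u = 0.878095
p_u = 0.191731, p_m = 0.666667, p_d = 0.141603
Discount per step: exp(-r*dt) = 0.990710
Stock lattice S(k, j) with j the centered position index:
  k=0: S(0,+0) = 1.0000
  k=1: S(1,-1) = 0.8781; S(1,+0) = 1.0000; S(1,+1) = 1.1388
  k=2: S(2,-2) = 0.7711; S(2,-1) = 0.8781; S(2,+0) = 1.0000; S(2,+1) = 1.1388; S(2,+2) = 1.2969
  k=3: S(3,-3) = 0.6771; S(3,-2) = 0.7711; S(3,-1) = 0.8781; S(3,+0) = 1.0000; S(3,+1) = 1.1388; S(3,+2) = 1.2969; S(3,+3) = 1.4770
Terminal payoffs V(N, j) = max(S_T - K, 0):
  V(3,-3) = 0.000000; V(3,-2) = 0.000000; V(3,-1) = 0.000000; V(3,+0) = 0.120000; V(3,+1) = 0.258828; V(3,+2) = 0.416930; V(3,+3) = 0.596981
Backward induction: V(k, j) = exp(-r*dt) * [p_u * V(k+1, j+1) + p_m * V(k+1, j) + p_d * V(k+1, j-1)]
  V(2,-2) = exp(-r*dt) * [p_u*0.000000 + p_m*0.000000 + p_d*0.000000] = 0.000000
  V(2,-1) = exp(-r*dt) * [p_u*0.120000 + p_m*0.000000 + p_d*0.000000] = 0.022794
  V(2,+0) = exp(-r*dt) * [p_u*0.258828 + p_m*0.120000 + p_d*0.000000] = 0.128421
  V(2,+1) = exp(-r*dt) * [p_u*0.416930 + p_m*0.258828 + p_d*0.120000] = 0.266979
  V(2,+2) = exp(-r*dt) * [p_u*0.596981 + p_m*0.416930 + p_d*0.258828] = 0.425078
  V(1,-1) = exp(-r*dt) * [p_u*0.128421 + p_m*0.022794 + p_d*0.000000] = 0.039448
  V(1,+0) = exp(-r*dt) * [p_u*0.266979 + p_m*0.128421 + p_d*0.022794] = 0.138729
  V(1,+1) = exp(-r*dt) * [p_u*0.425078 + p_m*0.266979 + p_d*0.128421] = 0.275092
  V(0,+0) = exp(-r*dt) * [p_u*0.275092 + p_m*0.138729 + p_d*0.039448] = 0.149415


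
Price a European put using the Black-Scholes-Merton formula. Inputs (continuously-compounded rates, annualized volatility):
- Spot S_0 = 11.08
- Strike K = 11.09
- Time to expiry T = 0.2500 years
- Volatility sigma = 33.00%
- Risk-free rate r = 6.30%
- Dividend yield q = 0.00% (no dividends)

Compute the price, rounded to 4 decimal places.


Answer: Price = 0.6444

Derivation:
d1 = (ln(S/K) + (r - q + 0.5*sigma^2) * T) / (sigma * sqrt(T)) = 0.17248715
d2 = d1 - sigma * sqrt(T) = 0.00748715
exp(-rT) = 0.98437338; exp(-qT) = 1.00000000
P = K * exp(-rT) * N(-d2) - S_0 * exp(-qT) * N(-d1)
N(-d1) = 0.43152728; N(-d2) = 0.49701309
P = 11.0900 * 0.98437338 * 0.49701309 - 11.0800 * 1.00000000 * 0.43152728 = 0.6444


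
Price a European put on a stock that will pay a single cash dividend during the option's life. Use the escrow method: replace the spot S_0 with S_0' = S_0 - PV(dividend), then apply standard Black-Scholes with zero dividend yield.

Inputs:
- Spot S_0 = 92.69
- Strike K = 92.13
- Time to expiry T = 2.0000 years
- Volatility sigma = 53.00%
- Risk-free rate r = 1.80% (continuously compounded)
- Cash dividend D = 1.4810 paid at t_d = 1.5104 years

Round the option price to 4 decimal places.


Answer: Price = 25.1400

Derivation:
PV(D) = D * exp(-r * t_d) = 1.4810 * 0.97317905 = 1.44127817
S_0' = S_0 - PV(D) = 92.6900 - 1.44127817 = 91.24872183
d1 = (ln(S_0'/K) + (r + sigma^2/2)*T) / (sigma*sqrt(T)) = 0.40997299
d2 = d1 - sigma*sqrt(T) = -0.33956020
exp(-rT) = 0.96464029
N(-d1) = 0.34091288; N(-d2) = 0.63290612
P = K * exp(-rT) * N(-d2) - S_0' * N(-d1) = 92.1300 * 0.96464029 * 0.63290612 - 91.24872183 * 0.34091288 = 25.1400


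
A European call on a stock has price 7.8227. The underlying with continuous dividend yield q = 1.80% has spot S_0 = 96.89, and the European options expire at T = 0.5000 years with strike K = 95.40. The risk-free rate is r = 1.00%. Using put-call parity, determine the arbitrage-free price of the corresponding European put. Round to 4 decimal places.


Put-call parity: C - P = S_0 * exp(-qT) - K * exp(-rT).
S_0 * exp(-qT) = 96.8900 * 0.99104038 = 96.02190230
K * exp(-rT) = 95.4000 * 0.99501248 = 94.92419051
P = C - S*exp(-qT) + K*exp(-rT)
P = 7.8227 - 96.02190230 + 94.92419051 = 6.7250

Answer: Put price = 6.7250


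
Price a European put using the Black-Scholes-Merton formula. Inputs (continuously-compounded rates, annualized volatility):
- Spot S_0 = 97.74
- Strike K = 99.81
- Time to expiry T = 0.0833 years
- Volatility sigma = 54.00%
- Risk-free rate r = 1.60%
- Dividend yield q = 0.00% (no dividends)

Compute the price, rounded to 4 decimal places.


d1 = (ln(S/K) + (r - q + 0.5*sigma^2) * T) / (sigma * sqrt(T)) = -0.04799091
d2 = d1 - sigma * sqrt(T) = -0.20384431
exp(-rT) = 0.99866809; exp(-qT) = 1.00000000
P = K * exp(-rT) * N(-d2) - S_0 * exp(-qT) * N(-d1)
N(-d1) = 0.51913826; N(-d2) = 0.58076242
P = 99.8100 * 0.99866809 * 0.58076242 - 97.7400 * 1.00000000 * 0.51913826 = 7.1481

Answer: Price = 7.1481


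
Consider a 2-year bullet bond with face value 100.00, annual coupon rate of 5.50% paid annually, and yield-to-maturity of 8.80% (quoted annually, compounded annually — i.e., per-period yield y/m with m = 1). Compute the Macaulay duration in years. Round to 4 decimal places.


Coupon per period c = face * coupon_rate / m = 5.500000
Periods per year m = 1; per-period yield y/m = 0.088000
Number of cashflows N = 2
Cashflows (t years, CF_t, discount factor 1/(1+y/m)^(m*t), PV):
  t = 1.0000: CF_t = 5.500000, DF = 0.919118, PV = 5.055147
  t = 2.0000: CF_t = 105.500000, DF = 0.844777, PV = 89.124000
Price P = sum_t PV_t = 94.179147
Macaulay numerator sum_t t * PV_t:
  t * PV_t at t = 1.0000: 5.055147
  t * PV_t at t = 2.0000: 178.248000
Macaulay duration D = (sum_t t * PV_t) / P = 183.303147 / 94.179147 = 1.946324

Answer: Macaulay duration = 1.9463 years


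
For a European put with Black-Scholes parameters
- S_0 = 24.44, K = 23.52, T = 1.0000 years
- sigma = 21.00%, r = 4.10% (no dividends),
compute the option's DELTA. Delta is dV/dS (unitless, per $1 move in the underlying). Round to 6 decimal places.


Answer: Delta = -0.314565

Derivation:
d1 = 0.4829524346; d2 = 0.2729524346
phi(d1) = 0.3550274884; exp(-qT) = 1.0000000000; exp(-rT) = 0.9598291299
N(-d1) = 0.3145647549
Delta = -exp(-qT) * N(-d1) = -1.0000000000 * 0.3145647549 = -0.314565


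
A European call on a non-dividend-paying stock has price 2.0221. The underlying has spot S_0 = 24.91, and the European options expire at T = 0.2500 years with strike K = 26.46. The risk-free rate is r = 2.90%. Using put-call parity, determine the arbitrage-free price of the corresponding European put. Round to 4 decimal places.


Put-call parity: C - P = S_0 * exp(-qT) - K * exp(-rT).
S_0 * exp(-qT) = 24.9100 * 1.00000000 = 24.91000000
K * exp(-rT) = 26.4600 * 0.99277622 = 26.26885872
P = C - S*exp(-qT) + K*exp(-rT)
P = 2.0221 - 24.91000000 + 26.26885872 = 3.3810

Answer: Put price = 3.3810


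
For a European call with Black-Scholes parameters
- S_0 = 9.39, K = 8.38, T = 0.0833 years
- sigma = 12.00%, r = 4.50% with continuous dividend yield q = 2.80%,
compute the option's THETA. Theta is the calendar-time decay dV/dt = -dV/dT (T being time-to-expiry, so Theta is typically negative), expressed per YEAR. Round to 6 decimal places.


Answer: Theta = -0.116214

Derivation:
d1 = 3.3439090764; d2 = 3.3092749892
phi(d1) = 0.0014887737; exp(-qT) = 0.9976703179; exp(-rT) = 0.9962585169
Theta = -S*exp(-qT)*phi(d1)*sigma/(2*sqrt(T)) - r*K*exp(-rT)*N(d2) + q*S*exp(-qT)*N(d1)
N(d1) = 0.9995869660; N(d2) = 0.9995323104; sqrt(T) = 0.2886173938
Term 1 = -9.3900 * 0.9976703179 * 0.0014887737 * 0.1200 / (2 * 0.2886173938) = -0.0028994130
Term 2 = -0.0450 * 8.3800 * 0.9962585169 * 0.9995323104 = -0.3755133808
Term 3 = 0.0280 * 9.3900 * 0.9976703179 * 0.9995869660 = 0.2621991381
Theta = -0.0028994130 + (-0.3755133808) + (0.2621991381) = -0.116214


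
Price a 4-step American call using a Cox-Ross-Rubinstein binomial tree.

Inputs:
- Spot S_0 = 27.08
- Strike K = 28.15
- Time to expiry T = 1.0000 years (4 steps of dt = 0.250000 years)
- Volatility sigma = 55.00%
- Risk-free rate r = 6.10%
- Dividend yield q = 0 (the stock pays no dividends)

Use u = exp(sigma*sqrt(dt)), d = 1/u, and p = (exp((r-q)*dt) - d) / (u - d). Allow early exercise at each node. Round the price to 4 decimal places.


Answer: Price = V(0,0) = 5.9304

Derivation:
dt = T/N = 0.250000
u = exp(sigma*sqrt(dt)) = 1.316531; d = 1/u = 0.759572
p = (exp((r-q)*dt) - d) / (u - d) = 0.459271
Discount per step: exp(-r*dt) = 0.984866
Stock lattice S(k, i) with i counting down-moves:
  k=0: S(0,0) = 27.0800
  k=1: S(1,0) = 35.6517; S(1,1) = 20.5692
  k=2: S(2,0) = 46.9365; S(2,1) = 27.0800; S(2,2) = 15.6238
  k=3: S(3,0) = 61.7933; S(3,1) = 35.6517; S(3,2) = 20.5692; S(3,3) = 11.8674
  k=4: S(4,0) = 81.3528; S(4,1) = 46.9365; S(4,2) = 27.0800; S(4,3) = 15.6238; S(4,4) = 9.0141
Terminal payoffs V(N, i) = max(S_T - K, 0):
  V(4,0) = 53.202816; V(4,1) = 18.786492; V(4,2) = 0.000000; V(4,3) = 0.000000; V(4,4) = 0.000000
Backward induction: V(k, i) = exp(-r*dt) * [p * V(k+1, i) + (1-p) * V(k+1, i+1)]; then take max(V_cont, immediate exercise) for American.
  V(3,0) = exp(-r*dt) * [p*53.202816 + (1-p)*18.786492] = 34.069362; exercise = 33.643331; V(3,0) = max -> 34.069362
  V(3,1) = exp(-r*dt) * [p*18.786492 + (1-p)*0.000000] = 8.497505; exercise = 7.501651; V(3,1) = max -> 8.497505
  V(3,2) = exp(-r*dt) * [p*0.000000 + (1-p)*0.000000] = 0.000000; exercise = 0.000000; V(3,2) = max -> 0.000000
  V(3,3) = exp(-r*dt) * [p*0.000000 + (1-p)*0.000000] = 0.000000; exercise = 0.000000; V(3,3) = max -> 0.000000
  V(2,0) = exp(-r*dt) * [p*34.069362 + (1-p)*8.497505] = 19.935563; exercise = 18.786492; V(2,0) = max -> 19.935563
  V(2,1) = exp(-r*dt) * [p*8.497505 + (1-p)*0.000000] = 3.843591; exercise = 0.000000; V(2,1) = max -> 3.843591
  V(2,2) = exp(-r*dt) * [p*0.000000 + (1-p)*0.000000] = 0.000000; exercise = 0.000000; V(2,2) = max -> 0.000000
  V(1,0) = exp(-r*dt) * [p*19.935563 + (1-p)*3.843591] = 11.064141; exercise = 7.501651; V(1,0) = max -> 11.064141
  V(1,1) = exp(-r*dt) * [p*3.843591 + (1-p)*0.000000] = 1.738533; exercise = 0.000000; V(1,1) = max -> 1.738533
  V(0,0) = exp(-r*dt) * [p*11.064141 + (1-p)*1.738533] = 5.930380; exercise = 0.000000; V(0,0) = max -> 5.930380


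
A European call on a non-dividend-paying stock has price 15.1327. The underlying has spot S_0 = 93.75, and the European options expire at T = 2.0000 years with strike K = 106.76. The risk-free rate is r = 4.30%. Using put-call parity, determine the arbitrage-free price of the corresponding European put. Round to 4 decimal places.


Answer: Put price = 19.3451

Derivation:
Put-call parity: C - P = S_0 * exp(-qT) - K * exp(-rT).
S_0 * exp(-qT) = 93.7500 * 1.00000000 = 93.75000000
K * exp(-rT) = 106.7600 * 0.91759423 = 97.96236013
P = C - S*exp(-qT) + K*exp(-rT)
P = 15.1327 - 93.75000000 + 97.96236013 = 19.3451


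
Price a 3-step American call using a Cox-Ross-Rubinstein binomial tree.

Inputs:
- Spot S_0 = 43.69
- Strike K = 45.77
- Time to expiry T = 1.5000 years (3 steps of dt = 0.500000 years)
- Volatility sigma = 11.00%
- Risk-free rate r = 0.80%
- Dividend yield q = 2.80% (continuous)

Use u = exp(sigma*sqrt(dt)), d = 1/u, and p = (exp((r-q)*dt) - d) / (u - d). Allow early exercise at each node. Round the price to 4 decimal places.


Answer: Price = V(0,0) = 1.1993

Derivation:
dt = T/N = 0.500000
u = exp(sigma*sqrt(dt)) = 1.080887; d = 1/u = 0.925166
p = (exp((r-q)*dt) - d) / (u - d) = 0.416667
Discount per step: exp(-r*dt) = 0.996008
Stock lattice S(k, i) with i counting down-moves:
  k=0: S(0,0) = 43.6900
  k=1: S(1,0) = 47.2239; S(1,1) = 40.4205
  k=2: S(2,0) = 51.0437; S(2,1) = 43.6900; S(2,2) = 37.3957
  k=3: S(3,0) = 55.1725; S(3,1) = 47.2239; S(3,2) = 40.4205; S(3,3) = 34.5972
Terminal payoffs V(N, i) = max(S_T - K, 0):
  V(3,0) = 9.402491; V(3,1) = 1.453941; V(3,2) = 0.000000; V(3,3) = 0.000000
Backward induction: V(k, i) = exp(-r*dt) * [p * V(k+1, i) + (1-p) * V(k+1, i+1)]; then take max(V_cont, immediate exercise) for American.
  V(2,0) = exp(-r*dt) * [p*9.402491 + (1-p)*1.453941] = 4.746812; exercise = 5.273731; V(2,0) = max -> 5.273731
  V(2,1) = exp(-r*dt) * [p*1.453941 + (1-p)*0.000000] = 0.603390; exercise = 0.000000; V(2,1) = max -> 0.603390
  V(2,2) = exp(-r*dt) * [p*0.000000 + (1-p)*0.000000] = 0.000000; exercise = 0.000000; V(2,2) = max -> 0.000000
  V(1,0) = exp(-r*dt) * [p*5.273731 + (1-p)*0.603390] = 2.539189; exercise = 1.453941; V(1,0) = max -> 2.539189
  V(1,1) = exp(-r*dt) * [p*0.603390 + (1-p)*0.000000] = 0.250409; exercise = 0.000000; V(1,1) = max -> 0.250409
  V(0,0) = exp(-r*dt) * [p*2.539189 + (1-p)*0.250409] = 1.199261; exercise = 0.000000; V(0,0) = max -> 1.199261


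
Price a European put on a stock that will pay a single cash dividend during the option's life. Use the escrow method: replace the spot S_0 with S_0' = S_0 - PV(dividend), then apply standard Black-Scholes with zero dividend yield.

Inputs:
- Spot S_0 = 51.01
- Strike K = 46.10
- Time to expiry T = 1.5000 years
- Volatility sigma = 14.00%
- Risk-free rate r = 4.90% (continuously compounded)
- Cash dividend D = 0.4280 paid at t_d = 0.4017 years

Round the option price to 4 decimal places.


PV(D) = D * exp(-r * t_d) = 0.4280 * 0.98050915 = 0.41965792
S_0' = S_0 - PV(D) = 51.0100 - 0.41965792 = 50.59034208
d1 = (ln(S_0'/K) + (r + sigma^2/2)*T) / (sigma*sqrt(T)) = 1.05647507
d2 = d1 - sigma*sqrt(T) = 0.88501079
exp(-rT) = 0.92913615
N(-d1) = 0.14537561; N(-d2) = 0.18807541
P = K * exp(-rT) * N(-d2) - S_0' * N(-d1) = 46.1000 * 0.92913615 * 0.18807541 - 50.59034208 * 0.14537561 = 0.7013

Answer: Price = 0.7013


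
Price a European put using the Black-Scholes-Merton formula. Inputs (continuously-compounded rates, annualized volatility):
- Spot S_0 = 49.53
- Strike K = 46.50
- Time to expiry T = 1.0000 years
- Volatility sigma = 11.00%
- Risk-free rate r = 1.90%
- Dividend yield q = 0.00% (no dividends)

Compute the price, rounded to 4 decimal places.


d1 = (ln(S/K) + (r - q + 0.5*sigma^2) * T) / (sigma * sqrt(T)) = 0.80160213
d2 = d1 - sigma * sqrt(T) = 0.69160213
exp(-rT) = 0.98117936; exp(-qT) = 1.00000000
P = K * exp(-rT) * N(-d2) - S_0 * exp(-qT) * N(-d1)
N(-d1) = 0.21139157; N(-d2) = 0.24459361
P = 46.5000 * 0.98117936 * 0.24459361 - 49.5300 * 1.00000000 * 0.21139157 = 0.6893

Answer: Price = 0.6893


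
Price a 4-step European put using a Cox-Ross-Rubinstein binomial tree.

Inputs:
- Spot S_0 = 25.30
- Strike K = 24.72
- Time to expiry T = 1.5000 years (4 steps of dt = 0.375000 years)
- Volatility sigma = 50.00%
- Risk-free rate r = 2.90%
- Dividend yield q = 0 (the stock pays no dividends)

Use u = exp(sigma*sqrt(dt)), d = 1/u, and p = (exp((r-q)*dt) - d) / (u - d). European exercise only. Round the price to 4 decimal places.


dt = T/N = 0.375000
u = exp(sigma*sqrt(dt)) = 1.358235; d = 1/u = 0.736250
p = (exp((r-q)*dt) - d) / (u - d) = 0.441626
Discount per step: exp(-r*dt) = 0.989184
Stock lattice S(k, i) with i counting down-moves:
  k=0: S(0,0) = 25.3000
  k=1: S(1,0) = 34.3634; S(1,1) = 18.6271
  k=2: S(2,0) = 46.6735; S(2,1) = 25.3000; S(2,2) = 13.7142
  k=3: S(3,0) = 63.3936; S(3,1) = 34.3634; S(3,2) = 18.6271; S(3,3) = 10.0971
  k=4: S(4,0) = 86.1034; S(4,1) = 46.6735; S(4,2) = 25.3000; S(4,3) = 13.7142; S(4,4) = 7.4340
Terminal payoffs V(N, i) = max(K - S_T, 0):
  V(4,0) = 0.000000; V(4,1) = 0.000000; V(4,2) = 0.000000; V(4,3) = 11.005798; V(4,4) = 17.286034
Backward induction: V(k, i) = exp(-r*dt) * [p * V(k+1, i) + (1-p) * V(k+1, i+1)].
  V(3,0) = exp(-r*dt) * [p*0.000000 + (1-p)*0.000000] = 0.000000
  V(3,1) = exp(-r*dt) * [p*0.000000 + (1-p)*0.000000] = 0.000000
  V(3,2) = exp(-r*dt) * [p*0.000000 + (1-p)*11.005798] = 6.078886
  V(3,3) = exp(-r*dt) * [p*11.005798 + (1-p)*17.286034] = 14.355552
  V(2,0) = exp(-r*dt) * [p*0.000000 + (1-p)*0.000000] = 0.000000
  V(2,1) = exp(-r*dt) * [p*0.000000 + (1-p)*6.078886] = 3.357581
  V(2,2) = exp(-r*dt) * [p*6.078886 + (1-p)*14.355552] = 10.584628
  V(1,0) = exp(-r*dt) * [p*0.000000 + (1-p)*3.357581] = 1.854509
  V(1,1) = exp(-r*dt) * [p*3.357581 + (1-p)*10.584628] = 7.313016
  V(0,0) = exp(-r*dt) * [p*1.854509 + (1-p)*7.313016] = 4.849375

Answer: Price = V(0,0) = 4.8494


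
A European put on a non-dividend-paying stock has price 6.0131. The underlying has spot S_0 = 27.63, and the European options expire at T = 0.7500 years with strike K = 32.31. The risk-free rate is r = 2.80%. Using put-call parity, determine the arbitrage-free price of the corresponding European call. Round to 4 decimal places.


Answer: Call price = 2.0045

Derivation:
Put-call parity: C - P = S_0 * exp(-qT) - K * exp(-rT).
S_0 * exp(-qT) = 27.6300 * 1.00000000 = 27.63000000
K * exp(-rT) = 32.3100 * 0.97921896 = 31.63856475
C = P + S*exp(-qT) - K*exp(-rT)
C = 6.0131 + 27.63000000 - 31.63856475 = 2.0045


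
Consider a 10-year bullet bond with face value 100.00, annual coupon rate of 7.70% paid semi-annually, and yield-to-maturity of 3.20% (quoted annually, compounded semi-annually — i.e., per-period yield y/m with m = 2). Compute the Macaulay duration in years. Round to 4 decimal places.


Answer: Macaulay duration = 7.6265 years

Derivation:
Coupon per period c = face * coupon_rate / m = 3.850000
Periods per year m = 2; per-period yield y/m = 0.016000
Number of cashflows N = 20
Cashflows (t years, CF_t, discount factor 1/(1+y/m)^(m*t), PV):
  t = 0.5000: CF_t = 3.850000, DF = 0.984252, PV = 3.789370
  t = 1.0000: CF_t = 3.850000, DF = 0.968752, PV = 3.729695
  t = 1.5000: CF_t = 3.850000, DF = 0.953496, PV = 3.670960
  t = 2.0000: CF_t = 3.850000, DF = 0.938480, PV = 3.613149
  t = 2.5000: CF_t = 3.850000, DF = 0.923701, PV = 3.556249
  t = 3.0000: CF_t = 3.850000, DF = 0.909155, PV = 3.500245
  t = 3.5000: CF_t = 3.850000, DF = 0.894837, PV = 3.445123
  t = 4.0000: CF_t = 3.850000, DF = 0.880745, PV = 3.390869
  t = 4.5000: CF_t = 3.850000, DF = 0.866875, PV = 3.337470
  t = 5.0000: CF_t = 3.850000, DF = 0.853224, PV = 3.284911
  t = 5.5000: CF_t = 3.850000, DF = 0.839787, PV = 3.233180
  t = 6.0000: CF_t = 3.850000, DF = 0.826562, PV = 3.182264
  t = 6.5000: CF_t = 3.850000, DF = 0.813545, PV = 3.132150
  t = 7.0000: CF_t = 3.850000, DF = 0.800734, PV = 3.082825
  t = 7.5000: CF_t = 3.850000, DF = 0.788124, PV = 3.034276
  t = 8.0000: CF_t = 3.850000, DF = 0.775712, PV = 2.986492
  t = 8.5000: CF_t = 3.850000, DF = 0.763496, PV = 2.939461
  t = 9.0000: CF_t = 3.850000, DF = 0.751473, PV = 2.893170
  t = 9.5000: CF_t = 3.850000, DF = 0.739639, PV = 2.847608
  t = 10.0000: CF_t = 103.850000, DF = 0.727991, PV = 75.601836
Price P = sum_t PV_t = 138.251306
Macaulay numerator sum_t t * PV_t:
  t * PV_t at t = 0.5000: 1.894685
  t * PV_t at t = 1.0000: 3.729695
  t * PV_t at t = 1.5000: 5.506439
  t * PV_t at t = 2.0000: 7.226298
  t * PV_t at t = 2.5000: 8.890623
  t * PV_t at t = 3.0000: 10.500736
  t * PV_t at t = 3.5000: 12.057932
  t * PV_t at t = 4.0000: 13.563478
  t * PV_t at t = 4.5000: 15.018615
  t * PV_t at t = 5.0000: 16.424557
  t * PV_t at t = 5.5000: 17.782492
  t * PV_t at t = 6.0000: 19.093585
  t * PV_t at t = 6.5000: 20.358974
  t * PV_t at t = 7.0000: 21.579772
  t * PV_t at t = 7.5000: 22.757071
  t * PV_t at t = 8.0000: 23.891939
  t * PV_t at t = 8.5000: 24.985418
  t * PV_t at t = 9.0000: 26.038532
  t * PV_t at t = 9.5000: 27.052281
  t * PV_t at t = 10.0000: 756.018359
Macaulay duration D = (sum_t t * PV_t) / P = 1054.371481 / 138.251306 = 7.626485


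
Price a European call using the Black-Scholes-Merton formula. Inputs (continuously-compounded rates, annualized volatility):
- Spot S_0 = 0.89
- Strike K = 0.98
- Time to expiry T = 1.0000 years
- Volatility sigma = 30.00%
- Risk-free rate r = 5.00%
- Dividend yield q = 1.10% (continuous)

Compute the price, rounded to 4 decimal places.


d1 = (ln(S/K) + (r - q + 0.5*sigma^2) * T) / (sigma * sqrt(T)) = -0.04110370
d2 = d1 - sigma * sqrt(T) = -0.34110370
exp(-rT) = 0.95122942; exp(-qT) = 0.98906028
C = S_0 * exp(-qT) * N(d1) - K * exp(-rT) * N(d2)
N(d1) = 0.48360661; N(d2) = 0.36651276
C = 0.8900 * 0.98906028 * 0.48360661 - 0.9800 * 0.95122942 * 0.36651276 = 0.0840

Answer: Price = 0.0840


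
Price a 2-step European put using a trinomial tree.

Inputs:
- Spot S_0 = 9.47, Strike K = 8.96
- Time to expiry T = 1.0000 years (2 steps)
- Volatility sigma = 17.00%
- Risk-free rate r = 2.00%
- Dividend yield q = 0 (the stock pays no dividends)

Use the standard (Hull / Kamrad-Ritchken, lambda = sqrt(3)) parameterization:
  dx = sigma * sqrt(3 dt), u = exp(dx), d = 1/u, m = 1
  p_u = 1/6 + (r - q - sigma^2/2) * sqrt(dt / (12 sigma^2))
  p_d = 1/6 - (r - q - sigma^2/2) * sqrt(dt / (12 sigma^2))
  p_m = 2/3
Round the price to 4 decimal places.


dt = T/N = 0.500000; dx = sigma*sqrt(3*dt) = 0.208207
u = exp(dx) = 1.231468; d = 1/u = 0.812039
p_u = 0.173331, p_m = 0.666667, p_d = 0.160003
Discount per step: exp(-r*dt) = 0.990050
Stock lattice S(k, j) with j the centered position index:
  k=0: S(0,+0) = 9.4700
  k=1: S(1,-1) = 7.6900; S(1,+0) = 9.4700; S(1,+1) = 11.6620
  k=2: S(2,-2) = 6.2446; S(2,-1) = 7.6900; S(2,+0) = 9.4700; S(2,+1) = 11.6620; S(2,+2) = 14.3614
Terminal payoffs V(N, j) = max(K - S_T, 0):
  V(2,-2) = 2.715409; V(2,-1) = 1.269988; V(2,+0) = 0.000000; V(2,+1) = 0.000000; V(2,+2) = 0.000000
Backward induction: V(k, j) = exp(-r*dt) * [p_u * V(k+1, j+1) + p_m * V(k+1, j) + p_d * V(k+1, j-1)]
  V(1,-1) = exp(-r*dt) * [p_u*0.000000 + p_m*1.269988 + p_d*2.715409] = 1.268384
  V(1,+0) = exp(-r*dt) * [p_u*0.000000 + p_m*0.000000 + p_d*1.269988] = 0.201180
  V(1,+1) = exp(-r*dt) * [p_u*0.000000 + p_m*0.000000 + p_d*0.000000] = 0.000000
  V(0,+0) = exp(-r*dt) * [p_u*0.000000 + p_m*0.201180 + p_d*1.268384] = 0.333711

Answer: Price = V(0,0) = 0.3337


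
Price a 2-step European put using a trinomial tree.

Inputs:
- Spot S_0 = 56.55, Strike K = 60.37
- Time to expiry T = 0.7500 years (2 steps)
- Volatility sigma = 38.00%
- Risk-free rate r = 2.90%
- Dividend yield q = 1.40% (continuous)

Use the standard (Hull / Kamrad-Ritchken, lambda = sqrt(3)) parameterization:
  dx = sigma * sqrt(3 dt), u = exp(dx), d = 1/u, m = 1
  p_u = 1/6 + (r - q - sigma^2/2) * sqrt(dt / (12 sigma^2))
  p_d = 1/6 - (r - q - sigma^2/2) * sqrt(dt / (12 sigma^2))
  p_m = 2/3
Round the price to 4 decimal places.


dt = T/N = 0.375000; dx = sigma*sqrt(3*dt) = 0.403051
u = exp(dx) = 1.496383; d = 1/u = 0.668278
p_u = 0.140057, p_m = 0.666667, p_d = 0.193276
Discount per step: exp(-r*dt) = 0.989184
Stock lattice S(k, j) with j the centered position index:
  k=0: S(0,+0) = 56.5500
  k=1: S(1,-1) = 37.7911; S(1,+0) = 56.5500; S(1,+1) = 84.6205
  k=2: S(2,-2) = 25.2550; S(2,-1) = 37.7911; S(2,+0) = 56.5500; S(2,+1) = 84.6205; S(2,+2) = 126.6246
Terminal payoffs V(N, j) = max(K - S_T, 0):
  V(2,-2) = 35.115017; V(2,-1) = 22.578873; V(2,+0) = 3.820000; V(2,+1) = 0.000000; V(2,+2) = 0.000000
Backward induction: V(k, j) = exp(-r*dt) * [p_u * V(k+1, j+1) + p_m * V(k+1, j) + p_d * V(k+1, j-1)]
  V(1,-1) = exp(-r*dt) * [p_u*3.820000 + p_m*22.578873 + p_d*35.115017] = 22.132493
  V(1,+0) = exp(-r*dt) * [p_u*0.000000 + p_m*3.820000 + p_d*22.578873] = 6.835880
  V(1,+1) = exp(-r*dt) * [p_u*0.000000 + p_m*0.000000 + p_d*3.820000] = 0.730329
  V(0,+0) = exp(-r*dt) * [p_u*0.730329 + p_m*6.835880 + p_d*22.132493] = 8.840560

Answer: Price = V(0,0) = 8.8406


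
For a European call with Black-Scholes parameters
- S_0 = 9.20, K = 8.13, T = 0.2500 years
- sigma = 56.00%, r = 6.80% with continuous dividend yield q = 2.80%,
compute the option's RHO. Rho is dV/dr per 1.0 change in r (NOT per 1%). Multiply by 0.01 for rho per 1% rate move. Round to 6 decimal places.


Answer: Rho = 1.262993

Derivation:
d1 = 0.6172948589; d2 = 0.3372948589
phi(d1) = 0.3297353208; exp(-qT) = 0.9930244429; exp(-rT) = 0.9831436846
N(d2) = 0.6320526826
Rho = K*T*exp(-rT)*N(d2) = 8.1300 * 0.2500 * 0.9831436846 * 0.6320526826 = 1.262993


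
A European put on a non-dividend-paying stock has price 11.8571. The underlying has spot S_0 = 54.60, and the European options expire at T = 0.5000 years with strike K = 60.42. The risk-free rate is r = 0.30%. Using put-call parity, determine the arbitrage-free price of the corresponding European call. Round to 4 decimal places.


Put-call parity: C - P = S_0 * exp(-qT) - K * exp(-rT).
S_0 * exp(-qT) = 54.6000 * 1.00000000 = 54.60000000
K * exp(-rT) = 60.4200 * 0.99850112 = 60.32943794
C = P + S*exp(-qT) - K*exp(-rT)
C = 11.8571 + 54.60000000 - 60.32943794 = 6.1277

Answer: Call price = 6.1277


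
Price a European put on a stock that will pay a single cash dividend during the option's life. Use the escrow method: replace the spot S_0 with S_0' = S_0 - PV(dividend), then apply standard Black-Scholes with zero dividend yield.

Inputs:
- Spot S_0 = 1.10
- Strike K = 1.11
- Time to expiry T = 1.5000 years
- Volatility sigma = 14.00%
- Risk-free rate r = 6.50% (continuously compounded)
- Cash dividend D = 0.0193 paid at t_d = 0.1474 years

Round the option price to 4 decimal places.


PV(D) = D * exp(-r * t_d) = 0.0193 * 0.99046475 = 0.01911597
S_0' = S_0 - PV(D) = 1.1000 - 0.01911597 = 1.08088403
d1 = (ln(S_0'/K) + (r + sigma^2/2)*T) / (sigma*sqrt(T)) = 0.49934153
d2 = d1 - sigma*sqrt(T) = 0.32787725
exp(-rT) = 0.90710234
N(-d1) = 0.30876940; N(-d2) = 0.37150224
P = K * exp(-rT) * N(-d2) - S_0' * N(-d1) = 1.1100 * 0.90710234 * 0.37150224 - 1.08088403 * 0.30876940 = 0.0403

Answer: Price = 0.0403


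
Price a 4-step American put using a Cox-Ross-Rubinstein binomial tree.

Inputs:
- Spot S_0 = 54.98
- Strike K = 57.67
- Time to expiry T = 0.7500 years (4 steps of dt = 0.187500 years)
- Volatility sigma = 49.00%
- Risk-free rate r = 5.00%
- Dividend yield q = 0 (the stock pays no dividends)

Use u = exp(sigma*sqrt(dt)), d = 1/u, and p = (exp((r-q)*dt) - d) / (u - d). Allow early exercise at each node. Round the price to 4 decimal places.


dt = T/N = 0.187500
u = exp(sigma*sqrt(dt)) = 1.236366; d = 1/u = 0.808822
p = (exp((r-q)*dt) - d) / (u - d) = 0.469185
Discount per step: exp(-r*dt) = 0.990669
Stock lattice S(k, i) with i counting down-moves:
  k=0: S(0,0) = 54.9800
  k=1: S(1,0) = 67.9754; S(1,1) = 44.4690
  k=2: S(2,0) = 84.0424; S(2,1) = 54.9800; S(2,2) = 35.9675
  k=3: S(3,0) = 103.9072; S(3,1) = 67.9754; S(3,2) = 44.4690; S(3,3) = 29.0913
  k=4: S(4,0) = 128.4673; S(4,1) = 84.0424; S(4,2) = 54.9800; S(4,3) = 35.9675; S(4,4) = 23.5297
Terminal payoffs V(N, i) = max(K - S_T, 0):
  V(4,0) = 0.000000; V(4,1) = 0.000000; V(4,2) = 2.690000; V(4,3) = 21.702454; V(4,4) = 34.140273
Backward induction: V(k, i) = exp(-r*dt) * [p * V(k+1, i) + (1-p) * V(k+1, i+1)]; then take max(V_cont, immediate exercise) for American.
  V(3,0) = exp(-r*dt) * [p*0.000000 + (1-p)*0.000000] = 0.000000; exercise = 0.000000; V(3,0) = max -> 0.000000
  V(3,1) = exp(-r*dt) * [p*0.000000 + (1-p)*2.690000] = 1.414569; exercise = 0.000000; V(3,1) = max -> 1.414569
  V(3,2) = exp(-r*dt) * [p*2.690000 + (1-p)*21.702454] = 12.662828; exercise = 13.200958; V(3,2) = max -> 13.200958
  V(3,3) = exp(-r*dt) * [p*21.702454 + (1-p)*34.140273] = 28.040522; exercise = 28.578652; V(3,3) = max -> 28.578652
  V(2,0) = exp(-r*dt) * [p*0.000000 + (1-p)*1.414569] = 0.743868; exercise = 0.000000; V(2,0) = max -> 0.743868
  V(2,1) = exp(-r*dt) * [p*1.414569 + (1-p)*13.200958] = 7.599385; exercise = 2.690000; V(2,1) = max -> 7.599385
  V(2,2) = exp(-r*dt) * [p*13.200958 + (1-p)*28.578652] = 21.164324; exercise = 21.702454; V(2,2) = max -> 21.702454
  V(1,0) = exp(-r*dt) * [p*0.743868 + (1-p)*7.599385] = 4.341984; exercise = 0.000000; V(1,0) = max -> 4.341984
  V(1,1) = exp(-r*dt) * [p*7.599385 + (1-p)*21.702454] = 14.944743; exercise = 13.200958; V(1,1) = max -> 14.944743
  V(0,0) = exp(-r*dt) * [p*4.341984 + (1-p)*14.944743] = 9.877057; exercise = 2.690000; V(0,0) = max -> 9.877057

Answer: Price = V(0,0) = 9.8771
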